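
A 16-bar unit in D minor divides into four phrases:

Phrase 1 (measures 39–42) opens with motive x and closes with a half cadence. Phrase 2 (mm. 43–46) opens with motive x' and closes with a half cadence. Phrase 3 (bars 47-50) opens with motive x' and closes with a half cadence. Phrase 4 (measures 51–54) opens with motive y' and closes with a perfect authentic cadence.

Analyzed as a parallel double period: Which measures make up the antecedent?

measures 39–46

In a double period the four phrases pair into a large antecedent (phrases 1–2, ending half cadence) and a large consequent (phrases 3–4, ending perfect authentic cadence). The antecedent spans bars 39-46.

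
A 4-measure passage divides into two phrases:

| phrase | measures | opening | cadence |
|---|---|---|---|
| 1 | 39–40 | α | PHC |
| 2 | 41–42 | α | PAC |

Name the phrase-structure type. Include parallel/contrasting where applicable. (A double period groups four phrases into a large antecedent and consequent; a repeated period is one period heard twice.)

Phrase 1 ends with a Phrygian half cadence (weaker) and phrase 2 with a perfect authentic cadence (stronger): antecedent + consequent = a period.
The two phrases open with the same material (α / α), so the period is parallel.

parallel period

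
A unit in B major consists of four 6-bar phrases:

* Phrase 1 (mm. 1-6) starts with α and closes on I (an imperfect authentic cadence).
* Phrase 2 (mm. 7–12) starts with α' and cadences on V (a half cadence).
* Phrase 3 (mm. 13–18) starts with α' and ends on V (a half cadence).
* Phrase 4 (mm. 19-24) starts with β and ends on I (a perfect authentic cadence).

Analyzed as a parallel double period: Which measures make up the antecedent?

measures 1–12

In a double period the four phrases pair into a large antecedent (phrases 1–2, ending half cadence) and a large consequent (phrases 3–4, ending perfect authentic cadence). The antecedent spans bars 1–12.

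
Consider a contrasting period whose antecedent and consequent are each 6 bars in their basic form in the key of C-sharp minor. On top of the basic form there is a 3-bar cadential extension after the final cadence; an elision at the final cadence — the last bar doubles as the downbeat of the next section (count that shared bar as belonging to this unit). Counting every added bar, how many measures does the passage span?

15 measures

Basic contrasting period: 6 + 6 = 12 bars.
12 (basic form) + 3 (cadential extension) = 15.
The elision shares a bar with the next section but does not change this unit's count.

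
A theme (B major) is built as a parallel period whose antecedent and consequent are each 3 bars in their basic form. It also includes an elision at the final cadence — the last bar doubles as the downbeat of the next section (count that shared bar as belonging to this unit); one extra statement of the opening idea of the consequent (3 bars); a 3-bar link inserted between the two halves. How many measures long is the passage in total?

12 measures

Basic parallel period: 3 + 3 = 6 bars.
6 (basic form) + 3 (extra statement) + 3 (link) = 12.
The elision shares a bar with the next section but does not change this unit's count.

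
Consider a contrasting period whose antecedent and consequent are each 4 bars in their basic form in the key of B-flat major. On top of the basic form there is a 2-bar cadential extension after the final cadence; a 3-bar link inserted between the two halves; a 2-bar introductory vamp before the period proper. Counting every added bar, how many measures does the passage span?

Basic contrasting period: 4 + 4 = 8 bars.
8 (basic form) + 2 (cadential extension) + 3 (link) + 2 (introduction) = 15.

15 measures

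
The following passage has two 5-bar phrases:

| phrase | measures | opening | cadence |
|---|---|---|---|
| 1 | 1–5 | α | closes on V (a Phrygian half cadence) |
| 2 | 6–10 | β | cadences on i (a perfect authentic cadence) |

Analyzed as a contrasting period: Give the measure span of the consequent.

The antecedent is the phrase ending with the weaker cadence (Phrygian half cadence, phrase 1) and the consequent the one ending more conclusively (perfect authentic cadence, phrase 2); the consequent is mm. 6–10.

measures 6–10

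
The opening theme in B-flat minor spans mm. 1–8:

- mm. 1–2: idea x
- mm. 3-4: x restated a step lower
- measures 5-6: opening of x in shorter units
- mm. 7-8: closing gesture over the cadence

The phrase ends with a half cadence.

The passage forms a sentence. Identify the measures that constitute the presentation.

measures 1–4

The presentation of a sentence is the basic idea (mm. 1–2) plus its repetition (mm. 3–4); the presentation is therefore mm. 1–4.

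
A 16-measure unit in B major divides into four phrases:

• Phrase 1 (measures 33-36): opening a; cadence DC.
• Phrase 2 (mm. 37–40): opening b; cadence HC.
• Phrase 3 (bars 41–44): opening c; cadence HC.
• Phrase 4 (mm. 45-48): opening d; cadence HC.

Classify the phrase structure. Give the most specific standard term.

phrase group

Phrase 4 ends with a half cadence, no stronger than phrase 2's half cadence, so the four phrases do not form a double period; nor do phrases 3–4 duplicate 1–2, so it is not a repeated period. With no phrase reaching a conclusive cadence, the passage is a phrase group.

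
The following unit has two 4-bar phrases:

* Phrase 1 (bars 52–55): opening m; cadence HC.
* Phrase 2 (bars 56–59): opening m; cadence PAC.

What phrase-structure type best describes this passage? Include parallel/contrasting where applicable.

parallel period

Phrase 1 ends with a half cadence (weaker) and phrase 2 with a perfect authentic cadence (stronger): antecedent + consequent = a period.
The two phrases open with the same material (m / m), so the period is parallel.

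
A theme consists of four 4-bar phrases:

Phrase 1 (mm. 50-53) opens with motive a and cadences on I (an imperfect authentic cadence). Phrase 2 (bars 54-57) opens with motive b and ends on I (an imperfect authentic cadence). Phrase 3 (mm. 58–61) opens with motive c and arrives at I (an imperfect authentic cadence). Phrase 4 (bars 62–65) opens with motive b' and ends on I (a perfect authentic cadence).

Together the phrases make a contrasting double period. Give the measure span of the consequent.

measures 58–65

In a double period the first pair of phrases (ending imperfect authentic cadence) is the large antecedent and the second pair (ending perfect authentic cadence) is the large consequent; the consequent is measures 58–65.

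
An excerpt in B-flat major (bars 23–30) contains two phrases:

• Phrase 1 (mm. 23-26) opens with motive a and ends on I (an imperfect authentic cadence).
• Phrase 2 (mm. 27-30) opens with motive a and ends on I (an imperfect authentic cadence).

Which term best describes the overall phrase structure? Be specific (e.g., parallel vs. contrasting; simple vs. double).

repeated phrase

Both phrases have the same opening (a) and the same cadence (imperfect authentic cadence): the second is a restatement, not a consequent, so this is a repeated phrase rather than a period.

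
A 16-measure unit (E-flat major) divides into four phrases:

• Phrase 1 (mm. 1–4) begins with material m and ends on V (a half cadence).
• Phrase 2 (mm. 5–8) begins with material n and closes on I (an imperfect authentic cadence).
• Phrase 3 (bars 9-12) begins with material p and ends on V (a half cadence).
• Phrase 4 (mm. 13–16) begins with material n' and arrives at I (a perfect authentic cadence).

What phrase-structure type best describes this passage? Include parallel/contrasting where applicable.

contrasting double period

Four phrases in two halves: the first half (measures 1-8) ends with an imperfect authentic cadence, the second (bars 9–16) with a perfect authentic cadence — a large antecedent–consequent pair, i.e. a double period.
Phrase 3 begins with different material from phrase 1, making it contrasting.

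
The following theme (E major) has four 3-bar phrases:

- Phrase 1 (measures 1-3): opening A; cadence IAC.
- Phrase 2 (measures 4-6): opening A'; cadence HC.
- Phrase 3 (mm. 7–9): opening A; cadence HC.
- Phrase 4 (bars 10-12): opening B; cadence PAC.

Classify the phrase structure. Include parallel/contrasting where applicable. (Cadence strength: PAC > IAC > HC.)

Four phrases in two halves: the first half (mm. 1–6) ends with a half cadence, the second (mm. 7-12) with a perfect authentic cadence — a large antecedent–consequent pair, i.e. a double period.
Phrase 3 begins with the same material as phrase 1, making it parallel.

parallel double period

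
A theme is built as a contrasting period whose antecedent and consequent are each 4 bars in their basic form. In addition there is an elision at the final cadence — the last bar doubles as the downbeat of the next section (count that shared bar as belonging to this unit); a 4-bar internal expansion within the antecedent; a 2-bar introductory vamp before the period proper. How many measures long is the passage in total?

Basic contrasting period: 4 + 4 = 8 bars.
8 (basic form) + 4 (internal expansion) + 2 (introduction) = 14.
The elision shares a bar with the next section but does not change this unit's count.

14 measures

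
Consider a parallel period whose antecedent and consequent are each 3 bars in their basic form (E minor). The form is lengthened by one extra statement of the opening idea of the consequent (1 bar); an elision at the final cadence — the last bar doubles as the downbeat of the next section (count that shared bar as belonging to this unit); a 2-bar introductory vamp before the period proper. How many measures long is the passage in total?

Basic parallel period: 3 + 3 = 6 bars.
6 (basic form) + 1 (extra statement) + 2 (introduction) = 9.
The elision shares a bar with the next section but does not change this unit's count.

9 measures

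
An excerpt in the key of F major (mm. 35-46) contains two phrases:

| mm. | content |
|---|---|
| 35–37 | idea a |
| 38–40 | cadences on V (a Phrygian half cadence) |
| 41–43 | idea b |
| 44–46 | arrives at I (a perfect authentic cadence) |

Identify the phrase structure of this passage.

Phrase 1 ends with a Phrygian half cadence (weaker) and phrase 2 with a perfect authentic cadence (stronger): antecedent + consequent = a period.
The two phrases open with different material (a / b), so the period is contrasting.

contrasting period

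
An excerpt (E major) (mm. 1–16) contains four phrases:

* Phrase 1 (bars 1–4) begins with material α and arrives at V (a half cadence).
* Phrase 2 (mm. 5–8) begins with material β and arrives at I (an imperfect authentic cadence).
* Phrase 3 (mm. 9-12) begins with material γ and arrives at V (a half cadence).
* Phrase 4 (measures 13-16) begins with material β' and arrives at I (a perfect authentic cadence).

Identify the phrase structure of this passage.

Four phrases in two halves: the first half (measures 1–8) ends with an imperfect authentic cadence, the second (measures 9–16) with a perfect authentic cadence — a large antecedent–consequent pair, i.e. a double period.
Phrase 3 begins with different material from phrase 1, making it contrasting.

contrasting double period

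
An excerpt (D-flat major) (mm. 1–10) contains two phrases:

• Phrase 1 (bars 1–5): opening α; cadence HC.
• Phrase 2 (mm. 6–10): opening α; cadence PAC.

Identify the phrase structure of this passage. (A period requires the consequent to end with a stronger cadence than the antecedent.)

Phrase 1 ends with a half cadence (weaker) and phrase 2 with a perfect authentic cadence (stronger): antecedent + consequent = a period.
The two phrases open with the same material (α / α), so the period is parallel.

parallel period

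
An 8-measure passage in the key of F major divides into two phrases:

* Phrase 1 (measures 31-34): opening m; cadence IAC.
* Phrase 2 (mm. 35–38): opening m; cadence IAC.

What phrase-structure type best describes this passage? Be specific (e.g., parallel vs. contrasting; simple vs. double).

repeated phrase

Both phrases have the same opening (m) and the same cadence (imperfect authentic cadence): the second is a restatement, not a consequent, so this is a repeated phrase rather than a period.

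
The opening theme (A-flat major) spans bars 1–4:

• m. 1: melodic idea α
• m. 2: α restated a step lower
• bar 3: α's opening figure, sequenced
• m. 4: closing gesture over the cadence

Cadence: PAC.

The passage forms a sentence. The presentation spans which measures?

The presentation of a sentence is the basic idea (bar 1) plus its repetition (m. 2); the presentation is therefore bars 1-2.

measures 1–2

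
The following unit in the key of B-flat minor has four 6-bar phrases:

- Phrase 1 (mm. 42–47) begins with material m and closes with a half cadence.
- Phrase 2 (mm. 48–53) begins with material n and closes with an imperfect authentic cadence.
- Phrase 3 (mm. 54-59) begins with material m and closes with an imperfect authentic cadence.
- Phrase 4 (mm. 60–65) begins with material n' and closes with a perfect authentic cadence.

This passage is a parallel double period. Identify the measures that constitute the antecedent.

measures 42–53

In a double period the four phrases pair into a large antecedent (phrases 1–2, ending imperfect authentic cadence) and a large consequent (phrases 3–4, ending perfect authentic cadence). The antecedent spans measures 42–53.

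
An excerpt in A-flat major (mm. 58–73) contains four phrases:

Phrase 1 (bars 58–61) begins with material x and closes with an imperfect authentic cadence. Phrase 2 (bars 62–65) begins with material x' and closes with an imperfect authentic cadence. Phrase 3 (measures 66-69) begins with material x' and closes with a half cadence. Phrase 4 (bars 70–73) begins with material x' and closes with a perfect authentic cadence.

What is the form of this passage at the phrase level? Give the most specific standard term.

Four phrases in two halves: the first half (mm. 58–65) ends with an imperfect authentic cadence, the second (mm. 66–73) with a perfect authentic cadence — a large antecedent–consequent pair, i.e. a double period.
Phrase 3 begins with the same material as phrase 1, making it parallel.

parallel double period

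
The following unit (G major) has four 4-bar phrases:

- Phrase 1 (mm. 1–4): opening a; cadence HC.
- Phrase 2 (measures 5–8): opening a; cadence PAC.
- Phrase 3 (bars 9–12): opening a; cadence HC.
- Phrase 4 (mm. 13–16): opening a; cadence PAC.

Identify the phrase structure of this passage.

The cadence pattern HC–PAC–HC–PAC is weak–strong twice, and phrases 3–4 restate phrases 1–2: a period heard twice, not a double period (which would end weakly at phrase 2).

repeated period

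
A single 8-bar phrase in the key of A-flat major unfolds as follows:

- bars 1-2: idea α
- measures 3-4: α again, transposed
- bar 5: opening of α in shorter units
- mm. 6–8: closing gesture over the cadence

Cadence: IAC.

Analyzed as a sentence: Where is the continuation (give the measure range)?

After the presentation (bars 1-4), the continuation covers the fragmentation through the cadence: mm. 5–8.

measures 5–8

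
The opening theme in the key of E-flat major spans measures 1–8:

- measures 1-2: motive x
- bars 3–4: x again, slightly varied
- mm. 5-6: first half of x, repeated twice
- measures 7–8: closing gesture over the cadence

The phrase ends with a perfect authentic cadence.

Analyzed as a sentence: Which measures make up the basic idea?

The presentation of a sentence is the basic idea (measures 1-2) plus its repetition (mm. 3-4); the basic idea is therefore measures 1–2.

measures 1–2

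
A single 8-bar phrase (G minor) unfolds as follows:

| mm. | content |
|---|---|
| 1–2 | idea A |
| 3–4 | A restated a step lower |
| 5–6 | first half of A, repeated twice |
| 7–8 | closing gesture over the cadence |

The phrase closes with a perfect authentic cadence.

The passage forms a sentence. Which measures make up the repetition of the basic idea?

measures 3–4

The presentation of a sentence is the basic idea (measures 1-2) plus its repetition (measures 3–4); the repetition of the basic idea is therefore bars 3–4.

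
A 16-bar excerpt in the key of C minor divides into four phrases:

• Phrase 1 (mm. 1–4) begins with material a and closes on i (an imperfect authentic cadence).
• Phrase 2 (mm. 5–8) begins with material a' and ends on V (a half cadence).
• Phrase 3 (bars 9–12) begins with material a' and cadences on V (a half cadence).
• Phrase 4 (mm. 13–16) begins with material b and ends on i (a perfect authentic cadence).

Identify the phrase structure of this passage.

parallel double period

Four phrases in two halves: the first half (mm. 1–8) ends with a half cadence, the second (mm. 9–16) with a perfect authentic cadence — a large antecedent–consequent pair, i.e. a double period.
Phrase 3 begins with the same material as phrase 1, making it parallel.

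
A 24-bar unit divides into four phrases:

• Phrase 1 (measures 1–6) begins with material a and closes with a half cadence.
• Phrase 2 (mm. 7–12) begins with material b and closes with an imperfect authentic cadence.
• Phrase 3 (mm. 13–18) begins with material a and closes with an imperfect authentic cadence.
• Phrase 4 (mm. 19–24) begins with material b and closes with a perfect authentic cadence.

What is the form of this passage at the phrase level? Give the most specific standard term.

parallel double period

Four phrases in two halves: the first half (mm. 1-12) ends with an imperfect authentic cadence, the second (mm. 13–24) with a perfect authentic cadence — a large antecedent–consequent pair, i.e. a double period.
Phrase 3 begins with the same material as phrase 1, making it parallel.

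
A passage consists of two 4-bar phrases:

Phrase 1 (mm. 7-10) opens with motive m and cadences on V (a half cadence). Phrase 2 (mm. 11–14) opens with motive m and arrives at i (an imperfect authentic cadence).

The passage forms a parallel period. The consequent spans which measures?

measures 11–14

The antecedent is the phrase ending with the weaker cadence (half cadence, phrase 1) and the consequent the one ending more conclusively (imperfect authentic cadence, phrase 2); the consequent is bars 11-14.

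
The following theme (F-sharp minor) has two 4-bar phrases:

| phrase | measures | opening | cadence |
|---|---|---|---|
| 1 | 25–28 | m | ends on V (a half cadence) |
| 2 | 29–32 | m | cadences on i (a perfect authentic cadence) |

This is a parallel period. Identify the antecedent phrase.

phrase 1

The phrase ending with the weaker cadence (half cadence) is the antecedent; the one ending more conclusively (perfect authentic cadence) is the consequent. The antecedent is phrase 1.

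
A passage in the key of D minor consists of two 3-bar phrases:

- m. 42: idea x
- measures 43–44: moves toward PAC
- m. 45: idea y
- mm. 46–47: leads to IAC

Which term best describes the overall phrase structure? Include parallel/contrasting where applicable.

The second phrase closes with an imperfect authentic cadence, which is not stronger than the first phrase's perfect authentic cadence; without a weak→strong cadential pair there is no antecedent–consequent relationship, so this is a phrase group rather than a period.

phrase group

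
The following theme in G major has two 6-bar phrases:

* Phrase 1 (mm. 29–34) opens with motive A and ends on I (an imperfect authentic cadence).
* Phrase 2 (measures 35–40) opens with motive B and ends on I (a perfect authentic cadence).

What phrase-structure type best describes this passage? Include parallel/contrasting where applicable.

contrasting period

Phrase 1 ends with an imperfect authentic cadence (weaker) and phrase 2 with a perfect authentic cadence (stronger): antecedent + consequent = a period.
The two phrases open with different material (A / B), so the period is contrasting.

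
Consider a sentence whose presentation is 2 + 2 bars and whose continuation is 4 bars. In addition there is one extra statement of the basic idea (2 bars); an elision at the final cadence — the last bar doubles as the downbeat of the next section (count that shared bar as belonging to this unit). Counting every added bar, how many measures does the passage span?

10 measures

Basic sentence: 2 + 2 + 4 = 8 bars.
8 (basic form) + 2 (extra statement) = 10.
The elision shares a bar with the next section but does not change this unit's count.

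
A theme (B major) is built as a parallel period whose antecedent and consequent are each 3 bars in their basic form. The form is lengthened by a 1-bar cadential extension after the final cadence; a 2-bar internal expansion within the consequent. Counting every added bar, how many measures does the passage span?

Basic parallel period: 3 + 3 = 6 bars.
6 (basic form) + 1 (cadential extension) + 2 (internal expansion) = 9.

9 measures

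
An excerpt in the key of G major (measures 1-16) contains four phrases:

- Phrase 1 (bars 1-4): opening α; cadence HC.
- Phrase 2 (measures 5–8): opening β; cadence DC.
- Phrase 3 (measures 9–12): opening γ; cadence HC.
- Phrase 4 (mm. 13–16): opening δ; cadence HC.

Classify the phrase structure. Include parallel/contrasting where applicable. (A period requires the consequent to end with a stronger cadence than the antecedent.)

phrase group

Phrase 4 ends with a half cadence, no stronger than phrase 2's deceptive cadence, so the four phrases do not form a double period; nor do phrases 3–4 duplicate 1–2, so it is not a repeated period. With no phrase reaching a conclusive cadence, the passage is a phrase group.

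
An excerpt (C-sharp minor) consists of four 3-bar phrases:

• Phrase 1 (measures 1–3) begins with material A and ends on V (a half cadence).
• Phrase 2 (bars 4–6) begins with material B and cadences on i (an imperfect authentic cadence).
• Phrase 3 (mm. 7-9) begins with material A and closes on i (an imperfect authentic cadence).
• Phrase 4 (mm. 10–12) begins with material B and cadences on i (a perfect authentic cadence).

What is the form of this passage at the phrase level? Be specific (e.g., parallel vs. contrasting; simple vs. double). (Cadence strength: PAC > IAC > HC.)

parallel double period

Four phrases in two halves: the first half (mm. 1-6) ends with an imperfect authentic cadence, the second (mm. 7–12) with a perfect authentic cadence — a large antecedent–consequent pair, i.e. a double period.
Phrase 3 begins with the same material as phrase 1, making it parallel.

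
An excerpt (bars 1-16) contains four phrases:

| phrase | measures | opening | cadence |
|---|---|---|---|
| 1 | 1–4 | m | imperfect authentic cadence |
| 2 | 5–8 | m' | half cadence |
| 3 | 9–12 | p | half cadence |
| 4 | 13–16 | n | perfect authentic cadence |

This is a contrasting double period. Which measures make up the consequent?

In a double period the first pair of phrases (ending half cadence) is the large antecedent and the second pair (ending perfect authentic cadence) is the large consequent; the consequent is measures 9–16.

measures 9–16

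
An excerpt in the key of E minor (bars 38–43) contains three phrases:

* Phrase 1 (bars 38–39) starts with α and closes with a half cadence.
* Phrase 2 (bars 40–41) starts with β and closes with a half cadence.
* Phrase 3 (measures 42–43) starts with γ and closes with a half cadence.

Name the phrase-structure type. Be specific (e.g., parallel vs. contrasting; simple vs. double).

phrase group

The final phrase closes with a half cadence, which is not stronger than the preceding half cadence; the 3 phrases lack an overall antecedent–consequent design and so form a phrase group.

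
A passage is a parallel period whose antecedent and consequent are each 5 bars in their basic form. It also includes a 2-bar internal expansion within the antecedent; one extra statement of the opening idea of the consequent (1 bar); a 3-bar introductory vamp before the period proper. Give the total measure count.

Basic parallel period: 5 + 5 = 10 bars.
10 (basic form) + 2 (internal expansion) + 1 (extra statement) + 3 (introduction) = 16.

16 measures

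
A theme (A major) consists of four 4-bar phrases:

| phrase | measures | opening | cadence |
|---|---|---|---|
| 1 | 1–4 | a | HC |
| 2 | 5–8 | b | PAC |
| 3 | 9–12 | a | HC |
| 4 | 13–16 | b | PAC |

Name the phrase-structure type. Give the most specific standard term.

The cadence pattern HC–PAC–HC–PAC is weak–strong twice, and phrases 3–4 restate phrases 1–2: a period heard twice, not a double period (which would end weakly at phrase 2).

repeated period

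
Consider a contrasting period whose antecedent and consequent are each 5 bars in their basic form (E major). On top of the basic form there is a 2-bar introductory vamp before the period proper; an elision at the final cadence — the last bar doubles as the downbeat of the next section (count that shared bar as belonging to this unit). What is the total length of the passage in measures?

Basic contrasting period: 5 + 5 = 10 bars.
10 (basic form) + 2 (introduction) = 12.
The elision shares a bar with the next section but does not change this unit's count.

12 measures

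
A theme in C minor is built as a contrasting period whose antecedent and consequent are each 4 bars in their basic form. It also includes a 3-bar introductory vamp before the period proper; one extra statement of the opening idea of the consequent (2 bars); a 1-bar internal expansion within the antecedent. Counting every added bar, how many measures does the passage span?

14 measures

Basic contrasting period: 4 + 4 = 8 bars.
8 (basic form) + 3 (introduction) + 2 (extra statement) + 1 (internal expansion) = 14.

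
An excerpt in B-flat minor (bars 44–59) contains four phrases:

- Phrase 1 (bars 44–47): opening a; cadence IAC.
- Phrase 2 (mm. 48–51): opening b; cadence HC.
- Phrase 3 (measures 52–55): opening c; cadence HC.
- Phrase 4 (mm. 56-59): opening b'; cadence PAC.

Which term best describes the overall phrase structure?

contrasting double period

Four phrases in two halves: the first half (measures 44–51) ends with a half cadence, the second (bars 52–59) with a perfect authentic cadence — a large antecedent–consequent pair, i.e. a double period.
Phrase 3 begins with different material from phrase 1, making it contrasting.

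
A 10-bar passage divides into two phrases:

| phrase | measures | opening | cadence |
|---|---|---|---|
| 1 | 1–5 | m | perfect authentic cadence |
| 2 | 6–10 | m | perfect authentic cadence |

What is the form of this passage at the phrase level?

Both phrases have the same opening (m) and the same cadence (perfect authentic cadence): the second is a restatement, not a consequent, so this is a repeated phrase rather than a period.

repeated phrase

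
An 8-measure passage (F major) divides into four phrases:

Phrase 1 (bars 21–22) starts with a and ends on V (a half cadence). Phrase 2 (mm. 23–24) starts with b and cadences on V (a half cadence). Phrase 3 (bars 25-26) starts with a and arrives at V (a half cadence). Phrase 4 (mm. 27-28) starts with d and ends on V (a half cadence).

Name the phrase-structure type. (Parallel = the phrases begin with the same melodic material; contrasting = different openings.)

Phrase 4 ends with a half cadence, no stronger than phrase 2's half cadence, so the four phrases do not form a double period; nor do phrases 3–4 duplicate 1–2, so it is not a repeated period. With no phrase reaching a conclusive cadence, the passage is a phrase group.

phrase group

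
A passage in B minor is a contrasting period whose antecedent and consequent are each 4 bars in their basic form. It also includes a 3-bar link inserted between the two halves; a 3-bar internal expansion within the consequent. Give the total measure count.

14 measures

Basic contrasting period: 4 + 4 = 8 bars.
8 (basic form) + 3 (link) + 3 (internal expansion) = 14.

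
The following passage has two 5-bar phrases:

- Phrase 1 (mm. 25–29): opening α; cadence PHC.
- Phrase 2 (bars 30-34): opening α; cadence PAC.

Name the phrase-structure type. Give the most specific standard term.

Phrase 1 ends with a Phrygian half cadence (weaker) and phrase 2 with a perfect authentic cadence (stronger): antecedent + consequent = a period.
The two phrases open with the same material (α / α), so the period is parallel.

parallel period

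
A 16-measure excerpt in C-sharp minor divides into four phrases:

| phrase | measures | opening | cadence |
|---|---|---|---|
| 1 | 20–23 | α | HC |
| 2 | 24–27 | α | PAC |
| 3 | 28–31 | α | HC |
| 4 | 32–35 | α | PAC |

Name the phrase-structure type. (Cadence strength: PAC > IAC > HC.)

The cadence pattern HC–PAC–HC–PAC is weak–strong twice, and phrases 3–4 restate phrases 1–2: a period heard twice, not a double period (which would end weakly at phrase 2).

repeated period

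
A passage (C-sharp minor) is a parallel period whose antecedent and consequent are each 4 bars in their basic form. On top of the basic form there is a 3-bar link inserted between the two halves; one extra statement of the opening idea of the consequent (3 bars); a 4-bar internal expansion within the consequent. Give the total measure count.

18 measures

Basic parallel period: 4 + 4 = 8 bars.
8 (basic form) + 3 (link) + 3 (extra statement) + 4 (internal expansion) = 18.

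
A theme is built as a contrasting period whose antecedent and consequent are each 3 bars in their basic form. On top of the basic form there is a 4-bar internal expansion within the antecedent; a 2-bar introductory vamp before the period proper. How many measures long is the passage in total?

12 measures

Basic contrasting period: 3 + 3 = 6 bars.
6 (basic form) + 4 (internal expansion) + 2 (introduction) = 12.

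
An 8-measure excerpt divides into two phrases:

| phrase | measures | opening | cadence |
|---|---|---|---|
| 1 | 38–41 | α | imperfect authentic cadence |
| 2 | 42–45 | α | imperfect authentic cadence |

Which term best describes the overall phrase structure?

repeated phrase

Both phrases have the same opening (α) and the same cadence (imperfect authentic cadence): the second is a restatement, not a consequent, so this is a repeated phrase rather than a period.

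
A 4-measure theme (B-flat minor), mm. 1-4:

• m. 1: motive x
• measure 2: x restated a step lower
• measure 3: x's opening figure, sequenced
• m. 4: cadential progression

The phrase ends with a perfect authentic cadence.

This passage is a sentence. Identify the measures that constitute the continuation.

measures 3–4

After the presentation (measures 1–2), the continuation covers the fragmentation through the cadence: mm. 3–4.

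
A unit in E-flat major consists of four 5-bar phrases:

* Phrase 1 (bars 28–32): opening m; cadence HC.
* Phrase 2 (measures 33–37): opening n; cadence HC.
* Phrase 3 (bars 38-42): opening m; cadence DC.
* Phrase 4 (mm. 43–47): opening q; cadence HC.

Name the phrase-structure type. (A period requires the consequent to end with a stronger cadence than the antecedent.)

phrase group

Phrase 4 ends with a half cadence, no stronger than phrase 2's half cadence, so the four phrases do not form a double period; nor do phrases 3–4 duplicate 1–2, so it is not a repeated period. With no phrase reaching a conclusive cadence, the passage is a phrase group.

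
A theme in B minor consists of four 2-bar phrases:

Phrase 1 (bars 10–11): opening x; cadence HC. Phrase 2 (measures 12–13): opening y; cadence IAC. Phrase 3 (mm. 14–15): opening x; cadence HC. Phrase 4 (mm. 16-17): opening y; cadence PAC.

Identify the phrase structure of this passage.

parallel double period

Four phrases in two halves: the first half (mm. 10-13) ends with an imperfect authentic cadence, the second (mm. 14–17) with a perfect authentic cadence — a large antecedent–consequent pair, i.e. a double period.
Phrase 3 begins with the same material as phrase 1, making it parallel.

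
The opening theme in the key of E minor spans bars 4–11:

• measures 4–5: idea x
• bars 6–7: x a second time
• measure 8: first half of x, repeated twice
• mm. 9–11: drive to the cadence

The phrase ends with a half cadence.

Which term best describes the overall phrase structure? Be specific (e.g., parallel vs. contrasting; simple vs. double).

Basic idea (bars 4–5) + its repetition (mm. 6–7) form the presentation; fragmentation and cadence (mm. 8–11) form the continuation — the 8-bar whole is a sentence.

sentence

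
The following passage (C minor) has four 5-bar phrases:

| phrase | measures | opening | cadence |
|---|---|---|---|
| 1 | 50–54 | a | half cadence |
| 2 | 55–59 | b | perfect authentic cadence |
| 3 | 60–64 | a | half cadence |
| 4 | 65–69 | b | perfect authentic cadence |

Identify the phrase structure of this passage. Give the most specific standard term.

The cadence pattern HC–PAC–HC–PAC is weak–strong twice, and phrases 3–4 restate phrases 1–2: a period heard twice, not a double period (which would end weakly at phrase 2).

repeated period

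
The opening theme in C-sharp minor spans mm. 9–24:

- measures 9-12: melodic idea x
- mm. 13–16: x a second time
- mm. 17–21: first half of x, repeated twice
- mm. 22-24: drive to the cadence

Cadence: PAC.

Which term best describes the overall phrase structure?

sentence

Basic idea (bars 9-12) + its repetition (measures 13–16) form the presentation; fragmentation and cadence (bars 17–24) form the continuation — the 16-bar whole is a sentence.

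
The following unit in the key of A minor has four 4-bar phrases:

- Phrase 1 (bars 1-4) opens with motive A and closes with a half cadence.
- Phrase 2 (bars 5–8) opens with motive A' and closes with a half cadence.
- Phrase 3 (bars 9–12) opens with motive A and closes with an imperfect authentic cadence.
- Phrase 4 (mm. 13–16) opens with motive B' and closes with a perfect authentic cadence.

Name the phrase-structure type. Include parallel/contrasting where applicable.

Four phrases in two halves: the first half (mm. 1–8) ends with a half cadence, the second (mm. 9–16) with a perfect authentic cadence — a large antecedent–consequent pair, i.e. a double period.
Phrase 3 begins with the same material as phrase 1, making it parallel.

parallel double period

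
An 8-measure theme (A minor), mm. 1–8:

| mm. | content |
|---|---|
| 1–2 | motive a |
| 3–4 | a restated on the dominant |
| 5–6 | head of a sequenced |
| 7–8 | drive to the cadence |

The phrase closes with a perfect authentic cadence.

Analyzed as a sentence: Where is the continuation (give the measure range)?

After the presentation (mm. 1–4), the continuation covers the fragmentation through the cadence: bars 5–8.

measures 5–8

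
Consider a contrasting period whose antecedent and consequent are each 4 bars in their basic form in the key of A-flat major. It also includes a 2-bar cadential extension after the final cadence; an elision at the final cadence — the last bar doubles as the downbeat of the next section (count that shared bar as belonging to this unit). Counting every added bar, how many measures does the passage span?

10 measures

Basic contrasting period: 4 + 4 = 8 bars.
8 (basic form) + 2 (cadential extension) = 10.
The elision shares a bar with the next section but does not change this unit's count.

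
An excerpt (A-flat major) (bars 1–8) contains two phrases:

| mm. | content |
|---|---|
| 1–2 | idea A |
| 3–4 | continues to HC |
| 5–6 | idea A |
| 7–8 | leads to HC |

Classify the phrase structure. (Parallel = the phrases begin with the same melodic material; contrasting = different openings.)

repeated phrase

Both phrases have the same opening (A) and the same cadence (half cadence): the second is a restatement, not a consequent, so this is a repeated phrase rather than a period.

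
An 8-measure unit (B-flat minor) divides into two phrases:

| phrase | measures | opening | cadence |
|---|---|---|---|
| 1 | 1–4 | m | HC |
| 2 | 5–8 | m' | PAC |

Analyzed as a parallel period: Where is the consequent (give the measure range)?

measures 5–8

The antecedent is the phrase ending with the weaker cadence (half cadence, phrase 1) and the consequent the one ending more conclusively (perfect authentic cadence, phrase 2); the consequent is bars 5–8.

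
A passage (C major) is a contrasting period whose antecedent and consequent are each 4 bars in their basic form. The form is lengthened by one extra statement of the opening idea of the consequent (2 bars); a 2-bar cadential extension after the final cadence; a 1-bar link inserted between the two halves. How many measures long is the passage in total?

Basic contrasting period: 4 + 4 = 8 bars.
8 (basic form) + 2 (extra statement) + 2 (cadential extension) + 1 (link) = 13.

13 measures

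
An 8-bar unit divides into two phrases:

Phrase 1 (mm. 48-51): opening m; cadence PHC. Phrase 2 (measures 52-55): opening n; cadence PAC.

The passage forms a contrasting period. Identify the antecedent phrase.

The phrase ending with the weaker cadence (Phrygian half cadence) is the antecedent; the one ending more conclusively (perfect authentic cadence) is the consequent. The antecedent is phrase 1.

phrase 1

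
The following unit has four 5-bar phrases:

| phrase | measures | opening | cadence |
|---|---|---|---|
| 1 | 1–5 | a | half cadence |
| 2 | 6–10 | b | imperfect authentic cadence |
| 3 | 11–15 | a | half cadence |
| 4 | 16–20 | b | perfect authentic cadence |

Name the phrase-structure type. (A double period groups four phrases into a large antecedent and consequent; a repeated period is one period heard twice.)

Four phrases in two halves: the first half (mm. 1–10) ends with an imperfect authentic cadence, the second (mm. 11-20) with a perfect authentic cadence — a large antecedent–consequent pair, i.e. a double period.
Phrase 3 begins with the same material as phrase 1, making it parallel.

parallel double period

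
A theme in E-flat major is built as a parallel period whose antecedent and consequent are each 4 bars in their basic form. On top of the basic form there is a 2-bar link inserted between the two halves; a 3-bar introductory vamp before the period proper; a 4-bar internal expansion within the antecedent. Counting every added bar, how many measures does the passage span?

17 measures

Basic parallel period: 4 + 4 = 8 bars.
8 (basic form) + 2 (link) + 3 (introduction) + 4 (internal expansion) = 17.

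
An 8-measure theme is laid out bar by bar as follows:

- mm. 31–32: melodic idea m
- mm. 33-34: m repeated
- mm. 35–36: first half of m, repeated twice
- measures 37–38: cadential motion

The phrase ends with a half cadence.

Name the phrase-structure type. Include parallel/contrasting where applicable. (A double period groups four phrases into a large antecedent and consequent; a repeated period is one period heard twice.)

Basic idea (measures 31–32) + its repetition (mm. 33-34) form the presentation; fragmentation and cadence (mm. 35–38) form the continuation — the 8-bar whole is a sentence.

sentence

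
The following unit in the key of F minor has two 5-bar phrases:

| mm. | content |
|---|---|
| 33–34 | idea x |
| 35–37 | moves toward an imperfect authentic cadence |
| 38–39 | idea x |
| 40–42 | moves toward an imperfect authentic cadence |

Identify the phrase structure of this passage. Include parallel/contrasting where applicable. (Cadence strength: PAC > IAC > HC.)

repeated phrase

Both phrases have the same opening (x) and the same cadence (imperfect authentic cadence): the second is a restatement, not a consequent, so this is a repeated phrase rather than a period.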